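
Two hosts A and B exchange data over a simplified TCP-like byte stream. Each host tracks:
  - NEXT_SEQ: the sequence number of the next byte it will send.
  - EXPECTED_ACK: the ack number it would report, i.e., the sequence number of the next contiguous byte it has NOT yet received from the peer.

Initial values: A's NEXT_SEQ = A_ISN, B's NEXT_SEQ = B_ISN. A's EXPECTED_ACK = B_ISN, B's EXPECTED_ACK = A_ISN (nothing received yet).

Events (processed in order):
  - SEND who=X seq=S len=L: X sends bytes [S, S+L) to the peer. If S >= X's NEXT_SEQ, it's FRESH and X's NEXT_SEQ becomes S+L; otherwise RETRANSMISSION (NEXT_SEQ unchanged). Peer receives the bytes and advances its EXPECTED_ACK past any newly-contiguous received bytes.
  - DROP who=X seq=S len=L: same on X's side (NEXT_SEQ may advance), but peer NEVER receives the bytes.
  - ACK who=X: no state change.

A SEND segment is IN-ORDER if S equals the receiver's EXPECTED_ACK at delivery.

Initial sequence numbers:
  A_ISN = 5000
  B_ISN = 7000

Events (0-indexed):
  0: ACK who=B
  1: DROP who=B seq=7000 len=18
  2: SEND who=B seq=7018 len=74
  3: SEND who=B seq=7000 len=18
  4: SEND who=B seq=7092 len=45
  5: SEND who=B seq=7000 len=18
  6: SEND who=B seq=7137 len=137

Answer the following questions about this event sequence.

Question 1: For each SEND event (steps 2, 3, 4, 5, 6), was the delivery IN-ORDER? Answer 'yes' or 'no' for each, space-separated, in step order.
Step 2: SEND seq=7018 -> out-of-order
Step 3: SEND seq=7000 -> in-order
Step 4: SEND seq=7092 -> in-order
Step 5: SEND seq=7000 -> out-of-order
Step 6: SEND seq=7137 -> in-order

Answer: no yes yes no yes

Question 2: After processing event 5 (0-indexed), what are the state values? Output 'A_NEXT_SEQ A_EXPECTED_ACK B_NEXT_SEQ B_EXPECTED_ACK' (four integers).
After event 0: A_seq=5000 A_ack=7000 B_seq=7000 B_ack=5000
After event 1: A_seq=5000 A_ack=7000 B_seq=7018 B_ack=5000
After event 2: A_seq=5000 A_ack=7000 B_seq=7092 B_ack=5000
After event 3: A_seq=5000 A_ack=7092 B_seq=7092 B_ack=5000
After event 4: A_seq=5000 A_ack=7137 B_seq=7137 B_ack=5000
After event 5: A_seq=5000 A_ack=7137 B_seq=7137 B_ack=5000

5000 7137 7137 5000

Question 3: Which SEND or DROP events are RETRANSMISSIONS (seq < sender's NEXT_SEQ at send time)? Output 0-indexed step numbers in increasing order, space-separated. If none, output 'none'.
Answer: 3 5

Derivation:
Step 1: DROP seq=7000 -> fresh
Step 2: SEND seq=7018 -> fresh
Step 3: SEND seq=7000 -> retransmit
Step 4: SEND seq=7092 -> fresh
Step 5: SEND seq=7000 -> retransmit
Step 6: SEND seq=7137 -> fresh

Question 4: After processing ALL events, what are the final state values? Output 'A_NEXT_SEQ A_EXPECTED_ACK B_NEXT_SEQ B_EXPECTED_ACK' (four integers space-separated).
Answer: 5000 7274 7274 5000

Derivation:
After event 0: A_seq=5000 A_ack=7000 B_seq=7000 B_ack=5000
After event 1: A_seq=5000 A_ack=7000 B_seq=7018 B_ack=5000
After event 2: A_seq=5000 A_ack=7000 B_seq=7092 B_ack=5000
After event 3: A_seq=5000 A_ack=7092 B_seq=7092 B_ack=5000
After event 4: A_seq=5000 A_ack=7137 B_seq=7137 B_ack=5000
After event 5: A_seq=5000 A_ack=7137 B_seq=7137 B_ack=5000
After event 6: A_seq=5000 A_ack=7274 B_seq=7274 B_ack=5000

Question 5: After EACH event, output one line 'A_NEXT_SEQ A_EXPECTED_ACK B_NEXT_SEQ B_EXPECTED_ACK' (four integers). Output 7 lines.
5000 7000 7000 5000
5000 7000 7018 5000
5000 7000 7092 5000
5000 7092 7092 5000
5000 7137 7137 5000
5000 7137 7137 5000
5000 7274 7274 5000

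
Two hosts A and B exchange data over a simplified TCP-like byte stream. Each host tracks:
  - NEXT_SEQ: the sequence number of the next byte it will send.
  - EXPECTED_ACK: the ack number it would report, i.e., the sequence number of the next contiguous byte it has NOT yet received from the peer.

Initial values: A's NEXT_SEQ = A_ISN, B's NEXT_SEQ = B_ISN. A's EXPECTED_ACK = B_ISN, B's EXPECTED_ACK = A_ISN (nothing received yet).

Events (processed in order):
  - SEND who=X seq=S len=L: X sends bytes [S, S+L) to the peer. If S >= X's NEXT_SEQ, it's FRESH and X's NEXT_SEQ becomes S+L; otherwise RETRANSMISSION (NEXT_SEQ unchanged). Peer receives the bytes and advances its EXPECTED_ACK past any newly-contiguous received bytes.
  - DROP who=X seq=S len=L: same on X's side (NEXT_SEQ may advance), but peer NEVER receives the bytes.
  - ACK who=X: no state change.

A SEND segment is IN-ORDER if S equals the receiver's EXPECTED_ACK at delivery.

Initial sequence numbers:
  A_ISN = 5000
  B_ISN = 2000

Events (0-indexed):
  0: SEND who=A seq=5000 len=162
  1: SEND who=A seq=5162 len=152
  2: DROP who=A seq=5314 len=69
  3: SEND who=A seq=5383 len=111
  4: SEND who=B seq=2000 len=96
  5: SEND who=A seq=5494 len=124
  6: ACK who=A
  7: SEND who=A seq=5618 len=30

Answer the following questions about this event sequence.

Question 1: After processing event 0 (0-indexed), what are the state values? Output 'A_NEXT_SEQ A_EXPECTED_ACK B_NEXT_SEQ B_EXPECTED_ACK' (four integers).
After event 0: A_seq=5162 A_ack=2000 B_seq=2000 B_ack=5162

5162 2000 2000 5162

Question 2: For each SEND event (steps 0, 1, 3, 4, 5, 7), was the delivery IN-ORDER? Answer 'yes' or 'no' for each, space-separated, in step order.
Step 0: SEND seq=5000 -> in-order
Step 1: SEND seq=5162 -> in-order
Step 3: SEND seq=5383 -> out-of-order
Step 4: SEND seq=2000 -> in-order
Step 5: SEND seq=5494 -> out-of-order
Step 7: SEND seq=5618 -> out-of-order

Answer: yes yes no yes no no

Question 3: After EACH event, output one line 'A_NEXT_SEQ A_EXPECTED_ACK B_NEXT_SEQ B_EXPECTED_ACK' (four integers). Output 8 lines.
5162 2000 2000 5162
5314 2000 2000 5314
5383 2000 2000 5314
5494 2000 2000 5314
5494 2096 2096 5314
5618 2096 2096 5314
5618 2096 2096 5314
5648 2096 2096 5314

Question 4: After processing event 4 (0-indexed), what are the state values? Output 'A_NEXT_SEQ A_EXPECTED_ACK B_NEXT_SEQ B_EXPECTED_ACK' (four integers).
After event 0: A_seq=5162 A_ack=2000 B_seq=2000 B_ack=5162
After event 1: A_seq=5314 A_ack=2000 B_seq=2000 B_ack=5314
After event 2: A_seq=5383 A_ack=2000 B_seq=2000 B_ack=5314
After event 3: A_seq=5494 A_ack=2000 B_seq=2000 B_ack=5314
After event 4: A_seq=5494 A_ack=2096 B_seq=2096 B_ack=5314

5494 2096 2096 5314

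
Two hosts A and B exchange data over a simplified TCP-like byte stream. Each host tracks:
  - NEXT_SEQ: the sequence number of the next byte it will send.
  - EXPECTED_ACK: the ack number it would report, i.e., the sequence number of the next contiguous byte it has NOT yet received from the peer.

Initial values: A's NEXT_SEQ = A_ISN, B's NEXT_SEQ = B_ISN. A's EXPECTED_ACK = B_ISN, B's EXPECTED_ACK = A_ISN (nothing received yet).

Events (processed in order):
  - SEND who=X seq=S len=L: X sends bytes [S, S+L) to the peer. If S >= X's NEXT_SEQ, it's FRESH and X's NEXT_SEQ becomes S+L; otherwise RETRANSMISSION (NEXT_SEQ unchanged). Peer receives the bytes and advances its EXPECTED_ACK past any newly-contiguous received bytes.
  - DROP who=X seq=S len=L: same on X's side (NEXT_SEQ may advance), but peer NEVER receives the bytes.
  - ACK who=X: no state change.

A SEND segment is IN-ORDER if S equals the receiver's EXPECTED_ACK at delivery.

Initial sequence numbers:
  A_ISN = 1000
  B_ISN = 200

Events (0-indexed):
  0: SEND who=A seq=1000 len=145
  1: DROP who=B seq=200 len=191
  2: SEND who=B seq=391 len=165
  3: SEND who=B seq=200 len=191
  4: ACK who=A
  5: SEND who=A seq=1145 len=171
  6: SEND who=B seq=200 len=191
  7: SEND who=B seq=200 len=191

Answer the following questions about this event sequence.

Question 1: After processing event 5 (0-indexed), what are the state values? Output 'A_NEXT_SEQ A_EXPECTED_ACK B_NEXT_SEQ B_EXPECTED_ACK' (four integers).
After event 0: A_seq=1145 A_ack=200 B_seq=200 B_ack=1145
After event 1: A_seq=1145 A_ack=200 B_seq=391 B_ack=1145
After event 2: A_seq=1145 A_ack=200 B_seq=556 B_ack=1145
After event 3: A_seq=1145 A_ack=556 B_seq=556 B_ack=1145
After event 4: A_seq=1145 A_ack=556 B_seq=556 B_ack=1145
After event 5: A_seq=1316 A_ack=556 B_seq=556 B_ack=1316

1316 556 556 1316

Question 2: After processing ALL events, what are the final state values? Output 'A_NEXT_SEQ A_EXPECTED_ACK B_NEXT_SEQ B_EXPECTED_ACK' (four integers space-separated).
Answer: 1316 556 556 1316

Derivation:
After event 0: A_seq=1145 A_ack=200 B_seq=200 B_ack=1145
After event 1: A_seq=1145 A_ack=200 B_seq=391 B_ack=1145
After event 2: A_seq=1145 A_ack=200 B_seq=556 B_ack=1145
After event 3: A_seq=1145 A_ack=556 B_seq=556 B_ack=1145
After event 4: A_seq=1145 A_ack=556 B_seq=556 B_ack=1145
After event 5: A_seq=1316 A_ack=556 B_seq=556 B_ack=1316
After event 6: A_seq=1316 A_ack=556 B_seq=556 B_ack=1316
After event 7: A_seq=1316 A_ack=556 B_seq=556 B_ack=1316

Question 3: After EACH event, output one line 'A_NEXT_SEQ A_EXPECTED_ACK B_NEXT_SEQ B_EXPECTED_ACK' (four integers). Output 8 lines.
1145 200 200 1145
1145 200 391 1145
1145 200 556 1145
1145 556 556 1145
1145 556 556 1145
1316 556 556 1316
1316 556 556 1316
1316 556 556 1316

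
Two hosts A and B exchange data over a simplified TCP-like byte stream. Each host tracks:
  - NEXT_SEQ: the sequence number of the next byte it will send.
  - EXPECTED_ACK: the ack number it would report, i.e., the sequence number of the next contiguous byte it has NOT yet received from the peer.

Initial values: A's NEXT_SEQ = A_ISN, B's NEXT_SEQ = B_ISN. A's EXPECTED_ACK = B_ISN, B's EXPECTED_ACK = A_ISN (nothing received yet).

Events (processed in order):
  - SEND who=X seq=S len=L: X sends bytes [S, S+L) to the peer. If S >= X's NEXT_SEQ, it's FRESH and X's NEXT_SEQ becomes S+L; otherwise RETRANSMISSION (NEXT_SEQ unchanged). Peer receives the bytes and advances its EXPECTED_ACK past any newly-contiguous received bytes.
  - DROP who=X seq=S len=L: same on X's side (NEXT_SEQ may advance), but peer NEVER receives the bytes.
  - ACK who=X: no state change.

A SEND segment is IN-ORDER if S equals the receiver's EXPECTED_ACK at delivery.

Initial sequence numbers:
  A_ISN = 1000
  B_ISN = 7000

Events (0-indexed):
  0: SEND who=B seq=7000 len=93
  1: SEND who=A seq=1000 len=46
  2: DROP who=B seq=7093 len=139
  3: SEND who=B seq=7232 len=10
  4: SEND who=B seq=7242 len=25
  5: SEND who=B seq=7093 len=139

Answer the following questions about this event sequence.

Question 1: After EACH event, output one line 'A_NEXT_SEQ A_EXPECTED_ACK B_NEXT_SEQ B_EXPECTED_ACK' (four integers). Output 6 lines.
1000 7093 7093 1000
1046 7093 7093 1046
1046 7093 7232 1046
1046 7093 7242 1046
1046 7093 7267 1046
1046 7267 7267 1046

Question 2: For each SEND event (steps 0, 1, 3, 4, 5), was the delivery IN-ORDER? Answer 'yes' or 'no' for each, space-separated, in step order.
Step 0: SEND seq=7000 -> in-order
Step 1: SEND seq=1000 -> in-order
Step 3: SEND seq=7232 -> out-of-order
Step 4: SEND seq=7242 -> out-of-order
Step 5: SEND seq=7093 -> in-order

Answer: yes yes no no yes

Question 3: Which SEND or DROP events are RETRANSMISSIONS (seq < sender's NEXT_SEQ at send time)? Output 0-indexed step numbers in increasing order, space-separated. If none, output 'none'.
Step 0: SEND seq=7000 -> fresh
Step 1: SEND seq=1000 -> fresh
Step 2: DROP seq=7093 -> fresh
Step 3: SEND seq=7232 -> fresh
Step 4: SEND seq=7242 -> fresh
Step 5: SEND seq=7093 -> retransmit

Answer: 5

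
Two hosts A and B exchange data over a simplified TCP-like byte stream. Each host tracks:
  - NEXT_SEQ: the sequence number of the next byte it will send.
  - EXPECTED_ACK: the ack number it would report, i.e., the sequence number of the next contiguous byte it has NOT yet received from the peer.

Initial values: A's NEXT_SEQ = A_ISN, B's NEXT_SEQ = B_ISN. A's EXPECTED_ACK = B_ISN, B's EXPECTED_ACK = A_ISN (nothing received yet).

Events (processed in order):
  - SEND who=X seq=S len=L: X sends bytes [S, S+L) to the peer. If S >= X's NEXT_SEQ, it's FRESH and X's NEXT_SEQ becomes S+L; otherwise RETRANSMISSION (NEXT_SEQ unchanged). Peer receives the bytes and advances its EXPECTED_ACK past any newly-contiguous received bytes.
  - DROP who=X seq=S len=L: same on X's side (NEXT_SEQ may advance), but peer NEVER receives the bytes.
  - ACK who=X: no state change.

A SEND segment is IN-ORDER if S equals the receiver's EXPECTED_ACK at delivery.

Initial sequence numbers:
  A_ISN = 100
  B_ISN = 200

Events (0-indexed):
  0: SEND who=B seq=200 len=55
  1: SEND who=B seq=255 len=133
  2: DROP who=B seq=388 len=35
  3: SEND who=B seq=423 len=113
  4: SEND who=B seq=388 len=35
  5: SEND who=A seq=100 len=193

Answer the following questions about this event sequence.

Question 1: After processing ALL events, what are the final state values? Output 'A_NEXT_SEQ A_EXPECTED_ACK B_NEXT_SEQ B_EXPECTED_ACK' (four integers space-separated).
Answer: 293 536 536 293

Derivation:
After event 0: A_seq=100 A_ack=255 B_seq=255 B_ack=100
After event 1: A_seq=100 A_ack=388 B_seq=388 B_ack=100
After event 2: A_seq=100 A_ack=388 B_seq=423 B_ack=100
After event 3: A_seq=100 A_ack=388 B_seq=536 B_ack=100
After event 4: A_seq=100 A_ack=536 B_seq=536 B_ack=100
After event 5: A_seq=293 A_ack=536 B_seq=536 B_ack=293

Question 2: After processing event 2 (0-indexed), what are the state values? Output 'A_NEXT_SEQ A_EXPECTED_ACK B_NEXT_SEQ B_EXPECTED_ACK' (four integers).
After event 0: A_seq=100 A_ack=255 B_seq=255 B_ack=100
After event 1: A_seq=100 A_ack=388 B_seq=388 B_ack=100
After event 2: A_seq=100 A_ack=388 B_seq=423 B_ack=100

100 388 423 100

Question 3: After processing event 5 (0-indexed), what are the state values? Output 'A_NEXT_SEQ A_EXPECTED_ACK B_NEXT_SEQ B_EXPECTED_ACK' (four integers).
After event 0: A_seq=100 A_ack=255 B_seq=255 B_ack=100
After event 1: A_seq=100 A_ack=388 B_seq=388 B_ack=100
After event 2: A_seq=100 A_ack=388 B_seq=423 B_ack=100
After event 3: A_seq=100 A_ack=388 B_seq=536 B_ack=100
After event 4: A_seq=100 A_ack=536 B_seq=536 B_ack=100
After event 5: A_seq=293 A_ack=536 B_seq=536 B_ack=293

293 536 536 293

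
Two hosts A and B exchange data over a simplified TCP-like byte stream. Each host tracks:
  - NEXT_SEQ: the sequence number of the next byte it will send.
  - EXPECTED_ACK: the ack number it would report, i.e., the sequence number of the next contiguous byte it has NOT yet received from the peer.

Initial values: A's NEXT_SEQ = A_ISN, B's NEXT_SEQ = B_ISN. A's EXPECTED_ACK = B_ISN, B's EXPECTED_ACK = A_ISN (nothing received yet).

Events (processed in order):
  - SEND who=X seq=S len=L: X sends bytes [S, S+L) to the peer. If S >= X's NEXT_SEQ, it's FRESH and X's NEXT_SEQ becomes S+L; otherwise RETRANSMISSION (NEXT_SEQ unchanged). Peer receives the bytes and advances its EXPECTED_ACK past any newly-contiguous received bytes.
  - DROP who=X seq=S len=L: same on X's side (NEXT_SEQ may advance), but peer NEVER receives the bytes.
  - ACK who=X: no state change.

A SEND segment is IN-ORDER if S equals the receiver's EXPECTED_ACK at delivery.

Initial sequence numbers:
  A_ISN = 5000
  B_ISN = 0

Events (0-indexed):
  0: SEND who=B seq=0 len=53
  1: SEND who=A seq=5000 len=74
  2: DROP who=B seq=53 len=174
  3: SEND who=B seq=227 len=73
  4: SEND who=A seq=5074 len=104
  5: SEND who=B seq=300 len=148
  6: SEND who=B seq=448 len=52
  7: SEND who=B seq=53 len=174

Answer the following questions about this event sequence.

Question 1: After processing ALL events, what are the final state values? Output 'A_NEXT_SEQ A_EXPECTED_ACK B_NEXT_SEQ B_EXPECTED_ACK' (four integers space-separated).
Answer: 5178 500 500 5178

Derivation:
After event 0: A_seq=5000 A_ack=53 B_seq=53 B_ack=5000
After event 1: A_seq=5074 A_ack=53 B_seq=53 B_ack=5074
After event 2: A_seq=5074 A_ack=53 B_seq=227 B_ack=5074
After event 3: A_seq=5074 A_ack=53 B_seq=300 B_ack=5074
After event 4: A_seq=5178 A_ack=53 B_seq=300 B_ack=5178
After event 5: A_seq=5178 A_ack=53 B_seq=448 B_ack=5178
After event 6: A_seq=5178 A_ack=53 B_seq=500 B_ack=5178
After event 7: A_seq=5178 A_ack=500 B_seq=500 B_ack=5178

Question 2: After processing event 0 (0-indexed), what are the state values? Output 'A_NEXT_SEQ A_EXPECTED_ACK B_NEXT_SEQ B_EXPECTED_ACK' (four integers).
After event 0: A_seq=5000 A_ack=53 B_seq=53 B_ack=5000

5000 53 53 5000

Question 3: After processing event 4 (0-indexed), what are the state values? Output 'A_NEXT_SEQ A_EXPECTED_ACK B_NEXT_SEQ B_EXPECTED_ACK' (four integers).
After event 0: A_seq=5000 A_ack=53 B_seq=53 B_ack=5000
After event 1: A_seq=5074 A_ack=53 B_seq=53 B_ack=5074
After event 2: A_seq=5074 A_ack=53 B_seq=227 B_ack=5074
After event 3: A_seq=5074 A_ack=53 B_seq=300 B_ack=5074
After event 4: A_seq=5178 A_ack=53 B_seq=300 B_ack=5178

5178 53 300 5178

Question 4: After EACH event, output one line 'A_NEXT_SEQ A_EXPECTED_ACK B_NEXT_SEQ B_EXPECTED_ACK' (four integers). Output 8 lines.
5000 53 53 5000
5074 53 53 5074
5074 53 227 5074
5074 53 300 5074
5178 53 300 5178
5178 53 448 5178
5178 53 500 5178
5178 500 500 5178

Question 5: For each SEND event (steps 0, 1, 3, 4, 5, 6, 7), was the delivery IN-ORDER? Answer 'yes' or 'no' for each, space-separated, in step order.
Answer: yes yes no yes no no yes

Derivation:
Step 0: SEND seq=0 -> in-order
Step 1: SEND seq=5000 -> in-order
Step 3: SEND seq=227 -> out-of-order
Step 4: SEND seq=5074 -> in-order
Step 5: SEND seq=300 -> out-of-order
Step 6: SEND seq=448 -> out-of-order
Step 7: SEND seq=53 -> in-order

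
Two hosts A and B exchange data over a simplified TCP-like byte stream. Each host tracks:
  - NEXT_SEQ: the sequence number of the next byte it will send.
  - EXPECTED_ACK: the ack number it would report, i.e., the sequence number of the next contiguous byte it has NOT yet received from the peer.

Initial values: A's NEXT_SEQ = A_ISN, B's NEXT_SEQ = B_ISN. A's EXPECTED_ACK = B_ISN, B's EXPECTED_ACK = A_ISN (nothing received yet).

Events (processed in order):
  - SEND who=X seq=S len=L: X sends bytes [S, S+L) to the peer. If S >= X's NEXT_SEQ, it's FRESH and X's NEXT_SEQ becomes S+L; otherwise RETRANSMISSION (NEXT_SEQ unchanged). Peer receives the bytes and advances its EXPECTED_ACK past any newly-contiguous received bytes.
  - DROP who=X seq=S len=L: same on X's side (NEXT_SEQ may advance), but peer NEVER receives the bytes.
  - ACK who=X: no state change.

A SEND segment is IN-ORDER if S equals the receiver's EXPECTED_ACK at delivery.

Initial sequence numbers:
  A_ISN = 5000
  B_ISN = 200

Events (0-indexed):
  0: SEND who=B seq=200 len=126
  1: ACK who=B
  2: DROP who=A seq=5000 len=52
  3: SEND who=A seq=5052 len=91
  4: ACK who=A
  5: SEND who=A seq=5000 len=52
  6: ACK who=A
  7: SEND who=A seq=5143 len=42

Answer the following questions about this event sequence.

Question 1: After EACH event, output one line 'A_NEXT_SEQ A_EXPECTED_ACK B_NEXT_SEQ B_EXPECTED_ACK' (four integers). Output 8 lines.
5000 326 326 5000
5000 326 326 5000
5052 326 326 5000
5143 326 326 5000
5143 326 326 5000
5143 326 326 5143
5143 326 326 5143
5185 326 326 5185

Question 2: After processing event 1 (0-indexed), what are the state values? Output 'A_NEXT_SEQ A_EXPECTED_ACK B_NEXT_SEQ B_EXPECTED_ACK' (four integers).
After event 0: A_seq=5000 A_ack=326 B_seq=326 B_ack=5000
After event 1: A_seq=5000 A_ack=326 B_seq=326 B_ack=5000

5000 326 326 5000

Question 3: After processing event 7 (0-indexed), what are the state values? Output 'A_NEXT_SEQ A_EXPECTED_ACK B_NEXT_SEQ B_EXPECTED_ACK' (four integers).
After event 0: A_seq=5000 A_ack=326 B_seq=326 B_ack=5000
After event 1: A_seq=5000 A_ack=326 B_seq=326 B_ack=5000
After event 2: A_seq=5052 A_ack=326 B_seq=326 B_ack=5000
After event 3: A_seq=5143 A_ack=326 B_seq=326 B_ack=5000
After event 4: A_seq=5143 A_ack=326 B_seq=326 B_ack=5000
After event 5: A_seq=5143 A_ack=326 B_seq=326 B_ack=5143
After event 6: A_seq=5143 A_ack=326 B_seq=326 B_ack=5143
After event 7: A_seq=5185 A_ack=326 B_seq=326 B_ack=5185

5185 326 326 5185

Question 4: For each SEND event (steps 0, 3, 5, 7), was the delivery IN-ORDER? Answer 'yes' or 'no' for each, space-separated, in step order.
Step 0: SEND seq=200 -> in-order
Step 3: SEND seq=5052 -> out-of-order
Step 5: SEND seq=5000 -> in-order
Step 7: SEND seq=5143 -> in-order

Answer: yes no yes yes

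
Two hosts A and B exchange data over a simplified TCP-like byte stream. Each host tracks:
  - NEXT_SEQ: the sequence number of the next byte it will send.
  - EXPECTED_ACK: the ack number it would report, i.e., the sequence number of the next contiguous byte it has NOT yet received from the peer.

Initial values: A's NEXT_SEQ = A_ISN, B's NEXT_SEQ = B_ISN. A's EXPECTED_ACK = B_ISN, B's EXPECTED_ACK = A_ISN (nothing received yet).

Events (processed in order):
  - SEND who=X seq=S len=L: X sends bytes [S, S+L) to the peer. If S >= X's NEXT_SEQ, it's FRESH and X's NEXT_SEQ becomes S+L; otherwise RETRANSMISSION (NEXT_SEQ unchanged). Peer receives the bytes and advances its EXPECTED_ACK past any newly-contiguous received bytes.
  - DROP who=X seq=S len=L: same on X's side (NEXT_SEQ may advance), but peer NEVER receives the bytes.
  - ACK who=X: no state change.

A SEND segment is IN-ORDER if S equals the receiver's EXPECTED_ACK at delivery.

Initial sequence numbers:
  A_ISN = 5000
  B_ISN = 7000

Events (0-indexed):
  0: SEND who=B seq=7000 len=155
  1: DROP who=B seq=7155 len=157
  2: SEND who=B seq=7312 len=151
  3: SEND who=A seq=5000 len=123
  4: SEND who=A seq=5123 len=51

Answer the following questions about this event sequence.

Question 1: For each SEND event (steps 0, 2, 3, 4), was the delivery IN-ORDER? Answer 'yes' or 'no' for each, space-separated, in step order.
Answer: yes no yes yes

Derivation:
Step 0: SEND seq=7000 -> in-order
Step 2: SEND seq=7312 -> out-of-order
Step 3: SEND seq=5000 -> in-order
Step 4: SEND seq=5123 -> in-order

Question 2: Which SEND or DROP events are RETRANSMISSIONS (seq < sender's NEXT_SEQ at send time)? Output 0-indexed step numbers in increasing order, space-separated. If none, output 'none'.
Answer: none

Derivation:
Step 0: SEND seq=7000 -> fresh
Step 1: DROP seq=7155 -> fresh
Step 2: SEND seq=7312 -> fresh
Step 3: SEND seq=5000 -> fresh
Step 4: SEND seq=5123 -> fresh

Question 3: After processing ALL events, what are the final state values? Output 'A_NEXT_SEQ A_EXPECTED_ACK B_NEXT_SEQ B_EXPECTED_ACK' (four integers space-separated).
Answer: 5174 7155 7463 5174

Derivation:
After event 0: A_seq=5000 A_ack=7155 B_seq=7155 B_ack=5000
After event 1: A_seq=5000 A_ack=7155 B_seq=7312 B_ack=5000
After event 2: A_seq=5000 A_ack=7155 B_seq=7463 B_ack=5000
After event 3: A_seq=5123 A_ack=7155 B_seq=7463 B_ack=5123
After event 4: A_seq=5174 A_ack=7155 B_seq=7463 B_ack=5174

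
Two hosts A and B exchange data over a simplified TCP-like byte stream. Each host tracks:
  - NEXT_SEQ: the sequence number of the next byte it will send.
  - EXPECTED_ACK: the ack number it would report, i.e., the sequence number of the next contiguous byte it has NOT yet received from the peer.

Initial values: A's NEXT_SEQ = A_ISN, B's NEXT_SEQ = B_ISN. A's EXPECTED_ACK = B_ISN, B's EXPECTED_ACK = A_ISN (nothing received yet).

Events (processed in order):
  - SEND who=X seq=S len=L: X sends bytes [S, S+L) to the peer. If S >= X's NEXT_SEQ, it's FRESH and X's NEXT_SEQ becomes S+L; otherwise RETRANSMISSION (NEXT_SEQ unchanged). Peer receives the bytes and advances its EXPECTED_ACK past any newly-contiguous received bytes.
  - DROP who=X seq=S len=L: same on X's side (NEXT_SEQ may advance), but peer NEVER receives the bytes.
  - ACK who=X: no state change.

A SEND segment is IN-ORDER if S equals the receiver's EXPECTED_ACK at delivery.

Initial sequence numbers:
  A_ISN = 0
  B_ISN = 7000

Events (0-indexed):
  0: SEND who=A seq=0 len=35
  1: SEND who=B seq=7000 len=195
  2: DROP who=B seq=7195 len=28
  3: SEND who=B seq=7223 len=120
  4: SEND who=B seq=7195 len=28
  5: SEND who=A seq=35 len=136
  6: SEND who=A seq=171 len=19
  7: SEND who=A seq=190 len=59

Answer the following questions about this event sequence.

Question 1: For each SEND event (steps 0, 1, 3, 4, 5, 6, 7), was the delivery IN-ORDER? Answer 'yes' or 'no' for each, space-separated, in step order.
Step 0: SEND seq=0 -> in-order
Step 1: SEND seq=7000 -> in-order
Step 3: SEND seq=7223 -> out-of-order
Step 4: SEND seq=7195 -> in-order
Step 5: SEND seq=35 -> in-order
Step 6: SEND seq=171 -> in-order
Step 7: SEND seq=190 -> in-order

Answer: yes yes no yes yes yes yes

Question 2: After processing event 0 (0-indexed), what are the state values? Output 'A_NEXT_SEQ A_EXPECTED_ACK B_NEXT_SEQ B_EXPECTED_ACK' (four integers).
After event 0: A_seq=35 A_ack=7000 B_seq=7000 B_ack=35

35 7000 7000 35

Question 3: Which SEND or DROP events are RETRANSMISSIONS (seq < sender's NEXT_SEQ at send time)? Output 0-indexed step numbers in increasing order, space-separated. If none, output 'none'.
Answer: 4

Derivation:
Step 0: SEND seq=0 -> fresh
Step 1: SEND seq=7000 -> fresh
Step 2: DROP seq=7195 -> fresh
Step 3: SEND seq=7223 -> fresh
Step 4: SEND seq=7195 -> retransmit
Step 5: SEND seq=35 -> fresh
Step 6: SEND seq=171 -> fresh
Step 7: SEND seq=190 -> fresh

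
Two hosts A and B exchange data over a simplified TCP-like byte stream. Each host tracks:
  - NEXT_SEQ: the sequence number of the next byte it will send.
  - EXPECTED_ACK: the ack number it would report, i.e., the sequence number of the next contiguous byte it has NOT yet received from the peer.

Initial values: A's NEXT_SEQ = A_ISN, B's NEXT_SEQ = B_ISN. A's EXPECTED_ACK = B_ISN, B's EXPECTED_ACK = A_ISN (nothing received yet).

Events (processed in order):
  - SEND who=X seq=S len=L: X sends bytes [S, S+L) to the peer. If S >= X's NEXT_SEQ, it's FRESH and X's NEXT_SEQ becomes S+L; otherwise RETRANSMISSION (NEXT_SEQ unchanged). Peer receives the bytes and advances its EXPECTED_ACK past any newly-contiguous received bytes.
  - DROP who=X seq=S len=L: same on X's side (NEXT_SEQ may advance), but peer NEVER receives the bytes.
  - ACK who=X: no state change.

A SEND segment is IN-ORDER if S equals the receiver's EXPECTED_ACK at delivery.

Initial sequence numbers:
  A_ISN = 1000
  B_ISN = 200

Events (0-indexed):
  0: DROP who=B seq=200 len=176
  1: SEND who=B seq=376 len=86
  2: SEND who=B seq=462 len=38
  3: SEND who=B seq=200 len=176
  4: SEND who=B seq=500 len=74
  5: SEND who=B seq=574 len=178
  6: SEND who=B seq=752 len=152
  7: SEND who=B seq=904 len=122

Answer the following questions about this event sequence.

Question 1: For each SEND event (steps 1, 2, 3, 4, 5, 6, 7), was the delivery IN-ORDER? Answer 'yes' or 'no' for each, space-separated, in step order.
Step 1: SEND seq=376 -> out-of-order
Step 2: SEND seq=462 -> out-of-order
Step 3: SEND seq=200 -> in-order
Step 4: SEND seq=500 -> in-order
Step 5: SEND seq=574 -> in-order
Step 6: SEND seq=752 -> in-order
Step 7: SEND seq=904 -> in-order

Answer: no no yes yes yes yes yes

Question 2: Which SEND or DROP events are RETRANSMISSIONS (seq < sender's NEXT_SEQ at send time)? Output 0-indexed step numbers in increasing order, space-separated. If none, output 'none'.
Step 0: DROP seq=200 -> fresh
Step 1: SEND seq=376 -> fresh
Step 2: SEND seq=462 -> fresh
Step 3: SEND seq=200 -> retransmit
Step 4: SEND seq=500 -> fresh
Step 5: SEND seq=574 -> fresh
Step 6: SEND seq=752 -> fresh
Step 7: SEND seq=904 -> fresh

Answer: 3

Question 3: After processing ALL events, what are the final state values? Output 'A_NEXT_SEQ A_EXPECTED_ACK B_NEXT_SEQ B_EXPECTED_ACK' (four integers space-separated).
Answer: 1000 1026 1026 1000

Derivation:
After event 0: A_seq=1000 A_ack=200 B_seq=376 B_ack=1000
After event 1: A_seq=1000 A_ack=200 B_seq=462 B_ack=1000
After event 2: A_seq=1000 A_ack=200 B_seq=500 B_ack=1000
After event 3: A_seq=1000 A_ack=500 B_seq=500 B_ack=1000
After event 4: A_seq=1000 A_ack=574 B_seq=574 B_ack=1000
After event 5: A_seq=1000 A_ack=752 B_seq=752 B_ack=1000
After event 6: A_seq=1000 A_ack=904 B_seq=904 B_ack=1000
After event 7: A_seq=1000 A_ack=1026 B_seq=1026 B_ack=1000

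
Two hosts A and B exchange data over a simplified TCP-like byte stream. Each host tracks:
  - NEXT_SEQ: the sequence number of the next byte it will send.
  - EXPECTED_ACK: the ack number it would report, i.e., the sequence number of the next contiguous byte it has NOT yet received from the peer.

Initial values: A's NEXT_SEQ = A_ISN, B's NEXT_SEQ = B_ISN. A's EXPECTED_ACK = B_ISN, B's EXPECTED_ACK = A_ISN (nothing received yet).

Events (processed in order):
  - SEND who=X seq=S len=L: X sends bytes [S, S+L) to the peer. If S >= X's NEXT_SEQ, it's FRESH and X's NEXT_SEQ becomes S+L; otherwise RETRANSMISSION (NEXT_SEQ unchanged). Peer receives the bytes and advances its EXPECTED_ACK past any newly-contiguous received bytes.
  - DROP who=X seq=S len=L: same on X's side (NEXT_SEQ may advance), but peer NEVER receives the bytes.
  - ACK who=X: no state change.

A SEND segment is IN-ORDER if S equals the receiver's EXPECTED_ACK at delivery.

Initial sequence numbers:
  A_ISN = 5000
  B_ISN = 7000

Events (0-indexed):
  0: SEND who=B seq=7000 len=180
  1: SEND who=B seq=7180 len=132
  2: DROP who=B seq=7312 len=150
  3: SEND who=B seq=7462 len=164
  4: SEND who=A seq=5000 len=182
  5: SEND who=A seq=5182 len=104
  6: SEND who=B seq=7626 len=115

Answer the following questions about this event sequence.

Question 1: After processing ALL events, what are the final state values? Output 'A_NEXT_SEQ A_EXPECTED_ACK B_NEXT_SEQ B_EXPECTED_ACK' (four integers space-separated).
Answer: 5286 7312 7741 5286

Derivation:
After event 0: A_seq=5000 A_ack=7180 B_seq=7180 B_ack=5000
After event 1: A_seq=5000 A_ack=7312 B_seq=7312 B_ack=5000
After event 2: A_seq=5000 A_ack=7312 B_seq=7462 B_ack=5000
After event 3: A_seq=5000 A_ack=7312 B_seq=7626 B_ack=5000
After event 4: A_seq=5182 A_ack=7312 B_seq=7626 B_ack=5182
After event 5: A_seq=5286 A_ack=7312 B_seq=7626 B_ack=5286
After event 6: A_seq=5286 A_ack=7312 B_seq=7741 B_ack=5286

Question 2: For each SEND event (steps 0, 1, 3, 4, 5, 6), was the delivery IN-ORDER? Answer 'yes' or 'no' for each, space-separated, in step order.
Step 0: SEND seq=7000 -> in-order
Step 1: SEND seq=7180 -> in-order
Step 3: SEND seq=7462 -> out-of-order
Step 4: SEND seq=5000 -> in-order
Step 5: SEND seq=5182 -> in-order
Step 6: SEND seq=7626 -> out-of-order

Answer: yes yes no yes yes no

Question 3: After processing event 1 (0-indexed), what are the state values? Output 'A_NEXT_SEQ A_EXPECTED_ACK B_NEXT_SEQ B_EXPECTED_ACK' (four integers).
After event 0: A_seq=5000 A_ack=7180 B_seq=7180 B_ack=5000
After event 1: A_seq=5000 A_ack=7312 B_seq=7312 B_ack=5000

5000 7312 7312 5000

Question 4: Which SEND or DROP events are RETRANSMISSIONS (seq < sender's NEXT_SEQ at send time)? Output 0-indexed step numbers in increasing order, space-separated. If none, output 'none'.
Answer: none

Derivation:
Step 0: SEND seq=7000 -> fresh
Step 1: SEND seq=7180 -> fresh
Step 2: DROP seq=7312 -> fresh
Step 3: SEND seq=7462 -> fresh
Step 4: SEND seq=5000 -> fresh
Step 5: SEND seq=5182 -> fresh
Step 6: SEND seq=7626 -> fresh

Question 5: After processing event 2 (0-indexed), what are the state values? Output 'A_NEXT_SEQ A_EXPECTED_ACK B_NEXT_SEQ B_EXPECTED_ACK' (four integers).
After event 0: A_seq=5000 A_ack=7180 B_seq=7180 B_ack=5000
After event 1: A_seq=5000 A_ack=7312 B_seq=7312 B_ack=5000
After event 2: A_seq=5000 A_ack=7312 B_seq=7462 B_ack=5000

5000 7312 7462 5000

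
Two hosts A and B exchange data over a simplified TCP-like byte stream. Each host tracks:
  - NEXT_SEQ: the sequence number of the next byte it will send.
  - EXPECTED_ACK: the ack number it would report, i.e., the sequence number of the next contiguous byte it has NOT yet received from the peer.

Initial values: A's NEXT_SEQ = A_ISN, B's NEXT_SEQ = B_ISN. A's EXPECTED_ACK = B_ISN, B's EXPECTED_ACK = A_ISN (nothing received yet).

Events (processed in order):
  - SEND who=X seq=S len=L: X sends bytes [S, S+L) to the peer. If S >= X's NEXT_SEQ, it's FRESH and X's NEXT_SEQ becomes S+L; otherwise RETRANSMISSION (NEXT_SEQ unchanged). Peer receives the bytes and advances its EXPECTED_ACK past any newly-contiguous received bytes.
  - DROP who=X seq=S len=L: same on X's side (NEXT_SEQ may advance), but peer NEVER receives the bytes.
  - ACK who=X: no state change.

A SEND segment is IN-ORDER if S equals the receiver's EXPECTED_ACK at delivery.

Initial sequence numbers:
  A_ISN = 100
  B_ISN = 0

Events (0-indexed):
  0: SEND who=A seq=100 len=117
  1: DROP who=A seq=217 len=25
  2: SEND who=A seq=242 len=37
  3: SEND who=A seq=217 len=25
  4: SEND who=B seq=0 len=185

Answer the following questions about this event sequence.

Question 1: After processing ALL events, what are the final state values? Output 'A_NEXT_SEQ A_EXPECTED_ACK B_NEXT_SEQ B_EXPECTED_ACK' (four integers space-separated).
After event 0: A_seq=217 A_ack=0 B_seq=0 B_ack=217
After event 1: A_seq=242 A_ack=0 B_seq=0 B_ack=217
After event 2: A_seq=279 A_ack=0 B_seq=0 B_ack=217
After event 3: A_seq=279 A_ack=0 B_seq=0 B_ack=279
After event 4: A_seq=279 A_ack=185 B_seq=185 B_ack=279

Answer: 279 185 185 279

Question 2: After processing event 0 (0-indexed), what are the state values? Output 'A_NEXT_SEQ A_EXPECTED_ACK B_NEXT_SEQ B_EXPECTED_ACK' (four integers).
After event 0: A_seq=217 A_ack=0 B_seq=0 B_ack=217

217 0 0 217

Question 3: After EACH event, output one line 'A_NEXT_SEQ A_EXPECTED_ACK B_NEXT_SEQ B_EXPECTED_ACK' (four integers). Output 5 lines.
217 0 0 217
242 0 0 217
279 0 0 217
279 0 0 279
279 185 185 279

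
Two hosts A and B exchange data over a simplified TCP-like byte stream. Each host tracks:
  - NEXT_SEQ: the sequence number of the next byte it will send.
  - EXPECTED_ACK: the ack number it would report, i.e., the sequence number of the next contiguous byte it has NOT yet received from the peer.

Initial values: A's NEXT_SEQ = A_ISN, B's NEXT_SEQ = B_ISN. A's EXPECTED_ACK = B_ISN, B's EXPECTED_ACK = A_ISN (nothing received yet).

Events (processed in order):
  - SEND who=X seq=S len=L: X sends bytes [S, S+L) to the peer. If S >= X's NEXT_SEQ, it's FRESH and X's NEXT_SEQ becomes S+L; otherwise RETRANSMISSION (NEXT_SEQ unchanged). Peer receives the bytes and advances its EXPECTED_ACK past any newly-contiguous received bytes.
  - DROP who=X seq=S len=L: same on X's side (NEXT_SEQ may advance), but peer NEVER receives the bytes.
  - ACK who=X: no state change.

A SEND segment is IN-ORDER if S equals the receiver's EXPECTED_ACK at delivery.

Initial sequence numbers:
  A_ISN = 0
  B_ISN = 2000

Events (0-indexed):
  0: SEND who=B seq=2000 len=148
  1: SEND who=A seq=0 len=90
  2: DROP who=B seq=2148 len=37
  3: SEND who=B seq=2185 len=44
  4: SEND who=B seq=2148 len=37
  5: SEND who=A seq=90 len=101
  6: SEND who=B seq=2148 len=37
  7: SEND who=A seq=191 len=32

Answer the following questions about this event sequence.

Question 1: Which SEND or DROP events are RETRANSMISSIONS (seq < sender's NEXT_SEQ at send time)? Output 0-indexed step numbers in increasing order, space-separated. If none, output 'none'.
Answer: 4 6

Derivation:
Step 0: SEND seq=2000 -> fresh
Step 1: SEND seq=0 -> fresh
Step 2: DROP seq=2148 -> fresh
Step 3: SEND seq=2185 -> fresh
Step 4: SEND seq=2148 -> retransmit
Step 5: SEND seq=90 -> fresh
Step 6: SEND seq=2148 -> retransmit
Step 7: SEND seq=191 -> fresh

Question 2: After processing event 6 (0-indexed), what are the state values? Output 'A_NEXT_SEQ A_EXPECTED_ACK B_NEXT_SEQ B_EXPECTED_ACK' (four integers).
After event 0: A_seq=0 A_ack=2148 B_seq=2148 B_ack=0
After event 1: A_seq=90 A_ack=2148 B_seq=2148 B_ack=90
After event 2: A_seq=90 A_ack=2148 B_seq=2185 B_ack=90
After event 3: A_seq=90 A_ack=2148 B_seq=2229 B_ack=90
After event 4: A_seq=90 A_ack=2229 B_seq=2229 B_ack=90
After event 5: A_seq=191 A_ack=2229 B_seq=2229 B_ack=191
After event 6: A_seq=191 A_ack=2229 B_seq=2229 B_ack=191

191 2229 2229 191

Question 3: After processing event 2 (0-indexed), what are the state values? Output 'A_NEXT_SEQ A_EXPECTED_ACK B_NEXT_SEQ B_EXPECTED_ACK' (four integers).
After event 0: A_seq=0 A_ack=2148 B_seq=2148 B_ack=0
After event 1: A_seq=90 A_ack=2148 B_seq=2148 B_ack=90
After event 2: A_seq=90 A_ack=2148 B_seq=2185 B_ack=90

90 2148 2185 90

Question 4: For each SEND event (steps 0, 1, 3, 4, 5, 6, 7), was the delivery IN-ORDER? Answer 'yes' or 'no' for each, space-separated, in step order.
Step 0: SEND seq=2000 -> in-order
Step 1: SEND seq=0 -> in-order
Step 3: SEND seq=2185 -> out-of-order
Step 4: SEND seq=2148 -> in-order
Step 5: SEND seq=90 -> in-order
Step 6: SEND seq=2148 -> out-of-order
Step 7: SEND seq=191 -> in-order

Answer: yes yes no yes yes no yes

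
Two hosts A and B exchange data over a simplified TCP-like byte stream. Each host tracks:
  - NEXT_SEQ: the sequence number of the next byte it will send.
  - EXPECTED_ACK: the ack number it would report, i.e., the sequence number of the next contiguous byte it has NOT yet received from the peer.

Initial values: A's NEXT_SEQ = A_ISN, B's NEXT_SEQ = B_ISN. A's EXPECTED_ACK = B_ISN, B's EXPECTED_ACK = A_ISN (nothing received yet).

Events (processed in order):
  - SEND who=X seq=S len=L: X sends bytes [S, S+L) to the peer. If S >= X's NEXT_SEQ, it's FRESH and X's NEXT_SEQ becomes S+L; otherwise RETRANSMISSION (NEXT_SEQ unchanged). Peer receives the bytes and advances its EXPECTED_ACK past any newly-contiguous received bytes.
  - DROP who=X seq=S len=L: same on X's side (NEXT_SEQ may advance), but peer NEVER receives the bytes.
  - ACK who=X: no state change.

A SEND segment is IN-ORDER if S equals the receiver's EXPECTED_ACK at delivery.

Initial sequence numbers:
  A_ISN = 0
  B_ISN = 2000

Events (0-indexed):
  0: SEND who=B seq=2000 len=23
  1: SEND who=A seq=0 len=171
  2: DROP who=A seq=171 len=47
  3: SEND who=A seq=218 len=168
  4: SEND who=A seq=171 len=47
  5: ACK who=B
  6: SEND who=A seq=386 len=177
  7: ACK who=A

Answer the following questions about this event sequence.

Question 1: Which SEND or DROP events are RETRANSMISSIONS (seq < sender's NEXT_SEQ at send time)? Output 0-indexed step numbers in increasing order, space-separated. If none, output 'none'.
Step 0: SEND seq=2000 -> fresh
Step 1: SEND seq=0 -> fresh
Step 2: DROP seq=171 -> fresh
Step 3: SEND seq=218 -> fresh
Step 4: SEND seq=171 -> retransmit
Step 6: SEND seq=386 -> fresh

Answer: 4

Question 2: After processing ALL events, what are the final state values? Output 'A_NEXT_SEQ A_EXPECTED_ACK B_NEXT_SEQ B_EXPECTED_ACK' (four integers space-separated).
After event 0: A_seq=0 A_ack=2023 B_seq=2023 B_ack=0
After event 1: A_seq=171 A_ack=2023 B_seq=2023 B_ack=171
After event 2: A_seq=218 A_ack=2023 B_seq=2023 B_ack=171
After event 3: A_seq=386 A_ack=2023 B_seq=2023 B_ack=171
After event 4: A_seq=386 A_ack=2023 B_seq=2023 B_ack=386
After event 5: A_seq=386 A_ack=2023 B_seq=2023 B_ack=386
After event 6: A_seq=563 A_ack=2023 B_seq=2023 B_ack=563
After event 7: A_seq=563 A_ack=2023 B_seq=2023 B_ack=563

Answer: 563 2023 2023 563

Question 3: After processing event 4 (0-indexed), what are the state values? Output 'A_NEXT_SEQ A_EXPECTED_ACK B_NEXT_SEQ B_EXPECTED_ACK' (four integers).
After event 0: A_seq=0 A_ack=2023 B_seq=2023 B_ack=0
After event 1: A_seq=171 A_ack=2023 B_seq=2023 B_ack=171
After event 2: A_seq=218 A_ack=2023 B_seq=2023 B_ack=171
After event 3: A_seq=386 A_ack=2023 B_seq=2023 B_ack=171
After event 4: A_seq=386 A_ack=2023 B_seq=2023 B_ack=386

386 2023 2023 386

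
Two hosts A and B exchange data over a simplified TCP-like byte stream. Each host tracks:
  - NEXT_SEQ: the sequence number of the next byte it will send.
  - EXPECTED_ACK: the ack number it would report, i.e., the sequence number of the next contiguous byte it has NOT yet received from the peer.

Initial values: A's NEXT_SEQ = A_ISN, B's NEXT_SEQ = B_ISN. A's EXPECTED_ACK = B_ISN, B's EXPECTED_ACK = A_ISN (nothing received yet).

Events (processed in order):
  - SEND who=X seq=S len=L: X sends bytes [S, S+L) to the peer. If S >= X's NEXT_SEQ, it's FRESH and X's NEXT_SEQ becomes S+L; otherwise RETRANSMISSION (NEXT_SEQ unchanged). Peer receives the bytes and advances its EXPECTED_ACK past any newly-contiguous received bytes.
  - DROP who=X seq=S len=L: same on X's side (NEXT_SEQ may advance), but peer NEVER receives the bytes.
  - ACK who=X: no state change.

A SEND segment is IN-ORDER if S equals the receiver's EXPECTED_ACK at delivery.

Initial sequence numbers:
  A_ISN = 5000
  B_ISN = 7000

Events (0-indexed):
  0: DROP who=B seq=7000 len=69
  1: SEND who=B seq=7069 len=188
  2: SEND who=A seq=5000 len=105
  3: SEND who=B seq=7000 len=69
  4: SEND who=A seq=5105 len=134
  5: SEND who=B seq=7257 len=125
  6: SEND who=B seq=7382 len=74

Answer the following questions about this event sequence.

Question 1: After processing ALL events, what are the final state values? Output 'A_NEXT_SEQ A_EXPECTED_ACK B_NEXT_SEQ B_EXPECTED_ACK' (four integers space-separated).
Answer: 5239 7456 7456 5239

Derivation:
After event 0: A_seq=5000 A_ack=7000 B_seq=7069 B_ack=5000
After event 1: A_seq=5000 A_ack=7000 B_seq=7257 B_ack=5000
After event 2: A_seq=5105 A_ack=7000 B_seq=7257 B_ack=5105
After event 3: A_seq=5105 A_ack=7257 B_seq=7257 B_ack=5105
After event 4: A_seq=5239 A_ack=7257 B_seq=7257 B_ack=5239
After event 5: A_seq=5239 A_ack=7382 B_seq=7382 B_ack=5239
After event 6: A_seq=5239 A_ack=7456 B_seq=7456 B_ack=5239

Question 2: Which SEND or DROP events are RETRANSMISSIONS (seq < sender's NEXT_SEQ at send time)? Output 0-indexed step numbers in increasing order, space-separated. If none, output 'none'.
Answer: 3

Derivation:
Step 0: DROP seq=7000 -> fresh
Step 1: SEND seq=7069 -> fresh
Step 2: SEND seq=5000 -> fresh
Step 3: SEND seq=7000 -> retransmit
Step 4: SEND seq=5105 -> fresh
Step 5: SEND seq=7257 -> fresh
Step 6: SEND seq=7382 -> fresh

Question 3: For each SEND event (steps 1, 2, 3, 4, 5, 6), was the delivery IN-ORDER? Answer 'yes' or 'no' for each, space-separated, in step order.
Answer: no yes yes yes yes yes

Derivation:
Step 1: SEND seq=7069 -> out-of-order
Step 2: SEND seq=5000 -> in-order
Step 3: SEND seq=7000 -> in-order
Step 4: SEND seq=5105 -> in-order
Step 5: SEND seq=7257 -> in-order
Step 6: SEND seq=7382 -> in-order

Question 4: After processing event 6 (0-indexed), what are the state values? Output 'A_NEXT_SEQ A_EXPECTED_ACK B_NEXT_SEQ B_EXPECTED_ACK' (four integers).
After event 0: A_seq=5000 A_ack=7000 B_seq=7069 B_ack=5000
After event 1: A_seq=5000 A_ack=7000 B_seq=7257 B_ack=5000
After event 2: A_seq=5105 A_ack=7000 B_seq=7257 B_ack=5105
After event 3: A_seq=5105 A_ack=7257 B_seq=7257 B_ack=5105
After event 4: A_seq=5239 A_ack=7257 B_seq=7257 B_ack=5239
After event 5: A_seq=5239 A_ack=7382 B_seq=7382 B_ack=5239
After event 6: A_seq=5239 A_ack=7456 B_seq=7456 B_ack=5239

5239 7456 7456 5239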